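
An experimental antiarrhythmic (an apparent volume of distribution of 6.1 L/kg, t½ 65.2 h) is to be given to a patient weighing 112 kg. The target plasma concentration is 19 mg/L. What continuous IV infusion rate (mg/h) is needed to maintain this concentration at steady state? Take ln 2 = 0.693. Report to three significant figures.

Vd(total) = 112 kg × 6.1 L/kg = 683.2 L
k = 0.693/65.2 = 0.01063 h⁻¹, so CL = k·Vd = 0.01063 × 683.2 = 7.262 L/h
Infusion rate = CL × Css = 7.262 × 19 = 138.0 mg/h

138 mg/h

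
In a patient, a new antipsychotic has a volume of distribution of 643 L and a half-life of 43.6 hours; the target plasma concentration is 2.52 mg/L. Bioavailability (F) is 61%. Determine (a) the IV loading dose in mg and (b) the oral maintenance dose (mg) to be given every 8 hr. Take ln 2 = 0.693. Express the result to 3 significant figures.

(a) 1620 mg; (b) 338 mg

LD = Vd × C = 643.0 × 2.52 = 1620 mg
CL = 0.693 × Vd / t½ = 0.693 × 643.0 / 43.6 = 10.22 L/h
D = CL × Css × τ / F = 10.22 × 2.52 × 8 / 0.61 = 337.8 mg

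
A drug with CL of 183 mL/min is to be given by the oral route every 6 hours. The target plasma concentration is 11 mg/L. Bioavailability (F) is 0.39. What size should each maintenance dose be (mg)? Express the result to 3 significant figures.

Convert clearance: 183 mL/min × 60 min/h ÷ 1000 mL/L = 10.98 L/h
At steady state, dose per interval replaces the amount cleared in that interval: F·D/τ = CL·Css.
D = CL × Css × τ / F = 10.98 × 11 × 6 / 0.39 = 1858 mg

1860 mg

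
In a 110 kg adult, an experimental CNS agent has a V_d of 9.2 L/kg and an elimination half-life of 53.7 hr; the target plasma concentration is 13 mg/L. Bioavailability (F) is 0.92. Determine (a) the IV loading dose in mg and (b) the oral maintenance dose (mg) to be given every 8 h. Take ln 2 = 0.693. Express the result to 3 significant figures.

(a) 13200 mg; (b) 1480 mg

Vd = 9.2 L/kg × 110 kg = 1012 L
LD = Vd × C = 1012 × 13 = 13160 mg
CL = 0.693 × Vd / t½ = 0.693 × 1012 / 53.7 = 13.06 L/h
D = CL × Css × τ / F = 13.06 × 13 × 8 / 0.92 = 1476 mg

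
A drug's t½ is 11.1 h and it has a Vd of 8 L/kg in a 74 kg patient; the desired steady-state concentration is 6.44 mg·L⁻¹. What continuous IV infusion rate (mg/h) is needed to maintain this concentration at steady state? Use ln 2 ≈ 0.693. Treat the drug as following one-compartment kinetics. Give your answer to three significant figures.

238 mg/h

Total Vd = 8 × 74 = 592.0 L
CL = 0.693 × Vd / t½ = 0.693 × 592.0 / 11.1 = 36.96 L/h
Infusion rate = CL × Css = 36.96 × 6.44 = 238.0 mg/h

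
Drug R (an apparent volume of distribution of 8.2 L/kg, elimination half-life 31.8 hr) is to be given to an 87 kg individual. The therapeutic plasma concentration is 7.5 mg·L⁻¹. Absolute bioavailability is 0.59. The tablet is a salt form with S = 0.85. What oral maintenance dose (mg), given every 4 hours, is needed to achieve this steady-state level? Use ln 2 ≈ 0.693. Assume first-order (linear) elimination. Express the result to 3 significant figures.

930 mg

Total Vd = 8.2 × 87 = 713.4 L
CL = ln 2 · Vd / t½ = 0.693 × 713.4 / 31.8 = 15.55 L/h
D = CL × Css × τ / F / S = 15.55 × 7.5 × 4 / 0.59 / 0.85 = 930.2 mg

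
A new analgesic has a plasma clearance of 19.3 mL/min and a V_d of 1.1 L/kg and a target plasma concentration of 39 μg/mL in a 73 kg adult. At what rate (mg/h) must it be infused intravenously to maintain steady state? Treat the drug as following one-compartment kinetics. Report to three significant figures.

45.2 mg/h

CL = 19.3 mL/min = 19.3 × 0.06 = 1.158 L/h
Vd does not affect the maintenance rate; only clearance governs steady-state input.
Infusion rate = CL · Css = 1.158 L/h × 39 mg/L = 45.16 mg/h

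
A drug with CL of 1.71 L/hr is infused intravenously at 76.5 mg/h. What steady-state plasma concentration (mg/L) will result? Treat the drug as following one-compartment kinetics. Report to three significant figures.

Css = rate / CL = 76.5 / 1.710 = 44.74 mg/L

44.7 mg/L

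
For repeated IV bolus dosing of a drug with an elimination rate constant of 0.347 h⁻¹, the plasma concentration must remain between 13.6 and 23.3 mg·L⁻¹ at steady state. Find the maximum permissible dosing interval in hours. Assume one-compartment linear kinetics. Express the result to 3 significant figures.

Between IV bolus doses, concentration decays as C = C₀·e^(−kτ), so C_peak/C_trough = e^(kτ).
τ_max = ln(C_peak/C_trough) / k = ln(23.3/13.6) / 0.3470 = 0.5384 / 0.3470 = 1.552 h

1.55 h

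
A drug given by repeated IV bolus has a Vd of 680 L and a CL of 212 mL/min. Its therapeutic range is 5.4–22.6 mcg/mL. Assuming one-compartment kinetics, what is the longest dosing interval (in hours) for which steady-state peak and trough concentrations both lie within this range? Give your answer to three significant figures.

CL = 212 mL/min = 212 × 0.06 = 12.72 L/h
k = CL / Vd = 12.72 / 680.0 = 0.01871 h⁻¹
Between IV bolus doses, concentration decays as C = C₀·e^(−kτ), so C_peak/C_trough = e^(kτ).
τ_max = ln(C_peak/C_trough) / k = ln(22.6/5.4) / 0.01871 = 1.432 / 0.01871 = 76.54 h

76.5 h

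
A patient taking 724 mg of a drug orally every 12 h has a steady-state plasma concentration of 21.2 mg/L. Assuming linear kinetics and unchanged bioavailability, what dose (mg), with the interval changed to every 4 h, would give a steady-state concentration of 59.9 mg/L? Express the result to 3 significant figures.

682 mg

With linear kinetics, Css is proportional to dose rate (D/τ) at fixed clearance.
D₂ = D₁ × (Css,target / Css,current) × (τ₂/τ₁) = 724 × (59.9/21.2) × (4/12) = 681.9 mg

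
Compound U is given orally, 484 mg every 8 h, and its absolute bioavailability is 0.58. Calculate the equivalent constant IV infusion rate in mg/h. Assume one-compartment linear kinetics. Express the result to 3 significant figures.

35.1 mg/h

Equivalent systemic input: infusion rate = F·D/τ.
Rate = 0.58 × 484 / 8 = 35.09 mg/h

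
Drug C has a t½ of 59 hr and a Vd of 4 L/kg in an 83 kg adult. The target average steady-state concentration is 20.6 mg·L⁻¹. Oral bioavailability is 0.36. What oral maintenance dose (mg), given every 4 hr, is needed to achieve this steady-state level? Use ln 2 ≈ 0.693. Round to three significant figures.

Vd = 4 L/kg × 83 kg = 332.0 L
k = 0.693/59 = 0.01175 h⁻¹, so CL = k·Vd = 0.01175 × 332.0 = 3.901 L/h
D = CL × Css × τ / F = 3.901 × 20.6 × 4 / 0.36 = 892.9 mg

893 mg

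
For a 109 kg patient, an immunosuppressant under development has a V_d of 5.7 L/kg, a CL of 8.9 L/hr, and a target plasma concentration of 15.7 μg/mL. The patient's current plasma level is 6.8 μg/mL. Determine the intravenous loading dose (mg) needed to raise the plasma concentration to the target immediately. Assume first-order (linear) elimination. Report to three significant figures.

Total Vd = 5.7 × 109 = 621.3 L
Concentration deficit ΔC = 15.7 − 6.8 = 8.900 mg/L
LD = Vd × ΔC = 621.3 × 8.900 = 5530 mg

5530 mg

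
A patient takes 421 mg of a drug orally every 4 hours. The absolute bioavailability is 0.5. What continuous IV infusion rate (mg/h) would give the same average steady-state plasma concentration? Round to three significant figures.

Equivalent systemic input: infusion rate = F·D/τ.
Rate = 0.5 × 421 / 4 = 52.63 mg/h

52.6 mg/h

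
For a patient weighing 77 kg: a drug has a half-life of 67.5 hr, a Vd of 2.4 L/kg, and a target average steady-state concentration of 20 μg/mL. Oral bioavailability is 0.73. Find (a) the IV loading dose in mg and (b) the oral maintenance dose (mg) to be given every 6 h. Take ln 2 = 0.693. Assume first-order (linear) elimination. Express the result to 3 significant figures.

Vd(total) = 77 kg × 2.4 L/kg = 184.8 L
LD = Vd × C = 184.8 × 20 = 3696 mg
CL = 0.693 × Vd / t½ = 0.693 × 184.8 / 67.5 = 1.897 L/h
D = CL × Css × τ / F = 1.897 × 20 × 6 / 0.73 = 311.8 mg

(a) 3700 mg; (b) 312 mg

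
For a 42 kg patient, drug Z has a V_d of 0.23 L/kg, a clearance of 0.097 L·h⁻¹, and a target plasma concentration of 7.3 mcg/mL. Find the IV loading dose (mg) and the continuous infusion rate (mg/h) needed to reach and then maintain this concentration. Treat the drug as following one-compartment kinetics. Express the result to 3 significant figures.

(a) 70.5 mg; (b) 0.708 mg/h

Vd = 0.23 L/kg × 42 kg = 9.660 L
Loading: fill Vd to C_target → 9.660 L × 7.3 mg/L = 70.52 mg
Maintenance infusion rate = CL × Css = 0.09700 × 7.3 = 0.7081 mg/h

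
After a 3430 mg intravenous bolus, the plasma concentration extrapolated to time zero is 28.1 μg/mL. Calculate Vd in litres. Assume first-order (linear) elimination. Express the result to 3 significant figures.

122 L

Immediately after an IV bolus, C₀ = Dose / Vd, so Vd = Dose / C₀.
Vd = 3430 / 28.1 = 122.1 L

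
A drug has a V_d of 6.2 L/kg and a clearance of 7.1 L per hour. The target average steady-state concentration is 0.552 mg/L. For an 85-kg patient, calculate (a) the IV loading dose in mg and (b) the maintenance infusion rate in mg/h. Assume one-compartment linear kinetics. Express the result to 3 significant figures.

Total Vd = 6.2 × 85 = 527.0 L
LD = Vd · C_target = 527.0 × 0.552 = 290.9 mg
Maintenance infusion rate = CL × Css = 7.100 × 0.552 = 3.919 mg/h

(a) 291 mg; (b) 3.92 mg/h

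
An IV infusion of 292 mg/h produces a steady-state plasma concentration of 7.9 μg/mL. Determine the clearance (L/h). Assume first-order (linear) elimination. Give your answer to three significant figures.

37.0 L/h

At steady state, infusion rate = CL × Css, so CL = rate / Css.
CL = 292 / 7.9 = 36.96 L/h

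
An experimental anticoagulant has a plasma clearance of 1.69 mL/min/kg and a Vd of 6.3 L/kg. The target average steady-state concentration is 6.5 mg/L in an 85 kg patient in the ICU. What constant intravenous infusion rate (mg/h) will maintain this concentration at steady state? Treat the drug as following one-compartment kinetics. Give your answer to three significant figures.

CL = 1.69 mL/min/kg × 85 kg = 143.7 mL/min = 143.7 × 60/1000 = 8.622 L/h
Vd does not affect the maintenance rate; only clearance governs steady-state input.
R₀ = 8.622 × 6.5 = 56.04 mg/h

56.0 mg/h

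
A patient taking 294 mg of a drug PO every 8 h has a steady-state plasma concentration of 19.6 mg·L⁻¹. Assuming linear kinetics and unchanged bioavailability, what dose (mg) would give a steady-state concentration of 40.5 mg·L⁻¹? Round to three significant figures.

With linear kinetics, Css is proportional to dose rate (D/τ) at fixed clearance.
D₂ = D₁ × (Css,target / Css,current) = 294 × 40.5/19.6 = 607.5 mg

608 mg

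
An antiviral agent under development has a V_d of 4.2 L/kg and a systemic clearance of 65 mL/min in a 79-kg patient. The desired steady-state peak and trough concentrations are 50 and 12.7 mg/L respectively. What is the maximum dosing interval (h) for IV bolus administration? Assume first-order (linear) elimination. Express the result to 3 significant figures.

117 h

Total Vd = 4.2 × 79 = 331.8 L
Convert clearance: 65 mL/min × 60 min/h ÷ 1000 mL/L = 3.900 L/h
k = CL / Vd = 3.900 / 331.8 = 0.01175 h⁻¹
Between IV bolus doses, concentration decays as C = C₀·e^(−kτ), so C_peak/C_trough = e^(kτ).
τ_max = ln(C_peak/C_trough) / k = ln(50/12.7) / 0.01175 = 1.370 / 0.01175 = 116.6 h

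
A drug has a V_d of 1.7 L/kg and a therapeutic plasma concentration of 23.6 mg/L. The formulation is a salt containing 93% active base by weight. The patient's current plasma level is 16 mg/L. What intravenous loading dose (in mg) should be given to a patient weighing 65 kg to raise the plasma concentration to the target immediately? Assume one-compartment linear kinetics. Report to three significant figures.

903 mg

Vd(total) = 65 kg × 1.7 L/kg = 110.5 L
The loading dose fills Vd to the target concentration.
Concentration deficit ΔC = 23.6 − 16 = 7.600 mg/L
LD = Vd × ΔC / S = 110.5 × 7.600 / 0.93 = 903.0 mg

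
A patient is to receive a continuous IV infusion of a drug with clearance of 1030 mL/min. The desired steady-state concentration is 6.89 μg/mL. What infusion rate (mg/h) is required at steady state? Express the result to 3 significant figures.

CL = 1030 mL/min = 1030 × 0.06 = 61.80 L/h
At steady state, infusion rate equals elimination rate: rate in = CL × Css.
R₀ = 61.80 × 6.89 = 425.8 mg/h

426 mg/h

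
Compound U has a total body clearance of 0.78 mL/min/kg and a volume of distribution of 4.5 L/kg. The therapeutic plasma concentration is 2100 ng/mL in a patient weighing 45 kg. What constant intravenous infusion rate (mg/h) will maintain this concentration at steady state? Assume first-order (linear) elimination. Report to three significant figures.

4.42 mg/h

CL = 0.78 mL/min/kg × 45 kg = 35.10 mL/min = 35.10 × 60/1000 = 2.106 L/h
C = 2100 ng/mL = 2.100 mg/L
Rate = CL × Css = 2.106 × 2.1 = 4.423 mg/h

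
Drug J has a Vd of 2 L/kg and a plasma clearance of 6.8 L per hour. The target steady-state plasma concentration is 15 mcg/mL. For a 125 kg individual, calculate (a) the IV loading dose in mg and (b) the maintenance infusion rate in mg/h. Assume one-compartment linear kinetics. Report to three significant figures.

(a) 3750 mg; (b) 102 mg/h

Total Vd = 2 × 125 = 250.0 L
Loading dose = Vd × C = 250.0 × 15 = 3750 mg
Infusion rate = 6.800 L/h × 15 mg/L = 102.0 mg/h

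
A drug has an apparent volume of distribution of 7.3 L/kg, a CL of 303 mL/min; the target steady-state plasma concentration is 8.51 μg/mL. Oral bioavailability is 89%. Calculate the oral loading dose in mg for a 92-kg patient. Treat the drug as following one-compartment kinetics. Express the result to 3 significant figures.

Vd(total) = 92 kg × 7.3 L/kg = 671.6 L
The loading dose fills Vd to the target concentration; clearance is irrelevant here.
LD = Vd × C / F = 671.6 × 8.510 / 0.89 = 6422 mg

6420 mg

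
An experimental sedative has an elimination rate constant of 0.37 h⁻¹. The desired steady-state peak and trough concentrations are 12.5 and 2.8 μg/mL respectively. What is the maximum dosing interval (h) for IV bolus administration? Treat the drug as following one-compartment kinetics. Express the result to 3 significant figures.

Between IV bolus doses, concentration decays as C = C₀·e^(−kτ), so C_peak/C_trough = e^(kτ).
τ_max = ln(C_peak/C_trough) / k = ln(12.5/2.8) / 0.3700 = 1.496 / 0.3700 = 4.043 h

4.04 h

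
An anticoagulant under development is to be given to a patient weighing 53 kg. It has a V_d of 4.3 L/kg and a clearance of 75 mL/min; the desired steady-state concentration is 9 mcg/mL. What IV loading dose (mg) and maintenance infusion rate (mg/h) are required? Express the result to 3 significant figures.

(a) 2050 mg; (b) 40.5 mg/h

Vd = 4.3 L/kg × 53 kg = 227.9 L
Loading dose = Vd × C = 227.9 × 9 = 2051 mg
Convert clearance: 75 mL/min × 60 min/h ÷ 1000 mL/L = 4.500 L/h
Maintenance infusion rate = CL × Css = 4.500 × 9 = 40.50 mg/h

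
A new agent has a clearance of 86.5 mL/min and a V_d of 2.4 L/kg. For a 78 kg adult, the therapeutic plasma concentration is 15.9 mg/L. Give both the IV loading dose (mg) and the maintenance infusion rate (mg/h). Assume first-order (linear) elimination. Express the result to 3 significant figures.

(a) 2980 mg; (b) 82.5 mg/h

Vd(total) = 78 kg × 2.4 L/kg = 187.2 L
LD = Vd · C_target = 187.2 × 15.9 = 2976 mg
Convert clearance: 86.5 mL/min × 60 min/h ÷ 1000 mL/L = 5.190 L/h
Maintenance: replace elimination → rate = CL × Css = 5.190 × 15.9 = 82.52 mg/h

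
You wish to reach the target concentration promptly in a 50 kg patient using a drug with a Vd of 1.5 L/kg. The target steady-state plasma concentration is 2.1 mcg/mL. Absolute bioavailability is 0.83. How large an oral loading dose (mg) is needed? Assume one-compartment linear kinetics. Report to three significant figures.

Vd = 1.5 L/kg × 50 kg = 75.00 L
The loading dose fills Vd to the target concentration.
LD = Vd × C / F = 75.00 × 2.100 / 0.83 = 189.8 mg

190 mg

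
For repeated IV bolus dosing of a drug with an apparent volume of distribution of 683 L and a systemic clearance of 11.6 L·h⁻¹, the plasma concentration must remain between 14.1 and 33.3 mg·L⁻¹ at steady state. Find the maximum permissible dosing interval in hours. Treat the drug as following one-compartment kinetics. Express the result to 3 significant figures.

k = CL / Vd = 11.60 / 683.0 = 0.01698 h⁻¹
Between IV bolus doses, concentration decays as C = C₀·e^(−kτ), so C_peak/C_trough = e^(kτ).
τ_max = ln(C_peak/C_trough) / k = ln(33.3/14.1) / 0.01698 = 0.8594 / 0.01698 = 50.61 h

50.6 h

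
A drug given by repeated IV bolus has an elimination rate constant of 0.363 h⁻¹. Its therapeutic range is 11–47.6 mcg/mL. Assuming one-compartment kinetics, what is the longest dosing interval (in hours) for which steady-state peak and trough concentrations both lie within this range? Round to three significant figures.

4.04 h

Between IV bolus doses, concentration decays as C = C₀·e^(−kτ), so C_peak/C_trough = e^(kτ).
τ_max = ln(C_peak/C_trough) / k = ln(47.6/11) / 0.3630 = 1.465 / 0.3630 = 4.036 h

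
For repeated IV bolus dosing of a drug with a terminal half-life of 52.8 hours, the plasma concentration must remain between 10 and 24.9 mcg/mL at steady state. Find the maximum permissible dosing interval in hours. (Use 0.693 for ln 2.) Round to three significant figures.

k = 0.693 / t½ = 0.693 / 52.8 = 0.01313 h⁻¹
Between IV bolus doses, concentration decays as C = C₀·e^(−kτ), so C_peak/C_trough = e^(kτ).
τ_max = ln(C_peak/C_trough) / k = ln(24.9/10) / 0.01313 = 0.9123 / 0.01313 = 69.48 h

69.5 h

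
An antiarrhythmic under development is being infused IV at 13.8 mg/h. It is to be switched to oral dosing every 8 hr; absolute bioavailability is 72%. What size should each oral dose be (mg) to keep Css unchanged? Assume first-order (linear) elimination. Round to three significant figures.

153 mg

To maintain the same Css, the systemic dosing rate must be unchanged: F·D/τ = infusion rate.
D = rate × τ / F = 13.8 × 8 / 0.72 = 153.3 mg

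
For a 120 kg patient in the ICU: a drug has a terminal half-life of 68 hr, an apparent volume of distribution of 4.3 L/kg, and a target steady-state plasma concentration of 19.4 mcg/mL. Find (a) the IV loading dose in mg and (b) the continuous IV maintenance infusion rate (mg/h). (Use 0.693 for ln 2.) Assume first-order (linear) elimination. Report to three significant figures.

Total Vd = 4.3 × 120 = 516.0 L
LD = Vd × C = 516.0 × 19.4 = 10010 mg
CL = 0.693 × Vd / t½ = 0.693 × 516.0 / 68 = 5.259 L/h
Infusion rate = CL × Css = 5.259 × 19.4 = 102.0 mg/h

(a) 10000 mg; (b) 102 mg/h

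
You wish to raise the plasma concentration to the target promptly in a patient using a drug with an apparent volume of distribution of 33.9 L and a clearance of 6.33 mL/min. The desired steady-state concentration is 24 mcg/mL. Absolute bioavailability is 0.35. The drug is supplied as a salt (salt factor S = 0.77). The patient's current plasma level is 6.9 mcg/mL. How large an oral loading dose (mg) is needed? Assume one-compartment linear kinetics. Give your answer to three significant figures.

The loading dose fills Vd to the target concentration; clearance is irrelevant here.
Concentration deficit ΔC = 24 − 6.9 = 17.10 mg/L
LD = Vd × ΔC / F / S = 33.90 × 17.10 / 0.35 / 0.77 = 2151 mg

2150 mg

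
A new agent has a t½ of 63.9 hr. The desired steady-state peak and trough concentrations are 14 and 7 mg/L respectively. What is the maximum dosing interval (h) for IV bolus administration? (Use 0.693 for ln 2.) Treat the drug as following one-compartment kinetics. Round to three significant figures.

k = 0.693 / t½ = 0.693 / 63.9 = 0.01085 h⁻¹
Between IV bolus doses, concentration decays as C = C₀·e^(−kτ), so C_peak/C_trough = e^(kτ).
τ_max = ln(C_peak/C_trough) / k = ln(14/7) / 0.01085 = 0.6931 / 0.01085 = 63.88 h

63.9 h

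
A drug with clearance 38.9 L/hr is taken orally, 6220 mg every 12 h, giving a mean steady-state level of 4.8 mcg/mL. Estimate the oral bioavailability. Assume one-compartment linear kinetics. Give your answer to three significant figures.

F·D/τ = CL·Css at steady state → F = CL·Css·τ / D.
F = 38.9 × 4.8 × 12 / 6220 = 0.360

0.360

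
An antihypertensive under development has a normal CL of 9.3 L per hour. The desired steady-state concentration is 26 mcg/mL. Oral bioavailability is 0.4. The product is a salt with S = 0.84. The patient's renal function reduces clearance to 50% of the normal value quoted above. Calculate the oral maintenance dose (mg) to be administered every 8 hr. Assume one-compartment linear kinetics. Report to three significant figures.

Patient clearance = 0.5 × 9.300 = 4.650 L/h
D = CL × Css × τ / F / S = 4.650 × 26 × 8 / 0.4 / 0.84 = 2879 mg

2880 mg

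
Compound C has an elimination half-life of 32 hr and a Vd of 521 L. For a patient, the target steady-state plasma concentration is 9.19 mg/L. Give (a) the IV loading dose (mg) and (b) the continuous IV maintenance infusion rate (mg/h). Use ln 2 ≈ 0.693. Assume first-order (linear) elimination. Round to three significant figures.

(a) 4790 mg; (b) 104 mg/h

LD = Vd × C = 521.0 × 9.19 = 4788 mg
CL = 0.693 × Vd / t½ = 0.693 × 521.0 / 32 = 11.28 L/h
Infusion rate = CL × Css = 11.28 × 9.19 = 103.7 mg/h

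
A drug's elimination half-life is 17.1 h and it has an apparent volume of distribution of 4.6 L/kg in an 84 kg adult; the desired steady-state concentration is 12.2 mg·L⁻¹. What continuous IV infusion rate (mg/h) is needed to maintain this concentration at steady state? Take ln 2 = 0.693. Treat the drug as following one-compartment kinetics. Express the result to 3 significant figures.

191 mg/h

Vd(total) = 84 kg × 4.6 L/kg = 386.4 L
CL = 0.693 × Vd / t½ = 0.693 × 386.4 / 17.1 = 15.66 L/h
Infusion rate = CL × Css = 15.66 × 12.2 = 191.1 mg/h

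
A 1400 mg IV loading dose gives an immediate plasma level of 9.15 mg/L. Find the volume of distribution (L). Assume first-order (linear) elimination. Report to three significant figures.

153 L

Immediately after an IV bolus, C₀ = Dose / Vd, so Vd = Dose / C₀.
Vd = 1400 / 9.15 = 153.0 L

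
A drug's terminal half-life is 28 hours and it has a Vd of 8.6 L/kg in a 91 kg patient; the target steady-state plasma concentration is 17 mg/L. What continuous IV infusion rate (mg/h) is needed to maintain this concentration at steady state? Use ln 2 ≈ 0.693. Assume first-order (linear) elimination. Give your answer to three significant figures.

329 mg/h

Total Vd = 8.6 × 91 = 782.6 L
k = 0.693/28 = 0.02475 h⁻¹, so CL = k·Vd = 0.02475 × 782.6 = 19.37 L/h
Infusion rate = CL × Css = 19.37 × 17 = 329.3 mg/h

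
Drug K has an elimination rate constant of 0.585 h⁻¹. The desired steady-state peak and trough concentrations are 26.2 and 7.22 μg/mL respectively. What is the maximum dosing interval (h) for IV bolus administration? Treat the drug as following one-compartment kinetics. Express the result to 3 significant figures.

2.20 h

Between IV bolus doses, concentration decays as C = C₀·e^(−kτ), so C_peak/C_trough = e^(kτ).
τ_max = ln(C_peak/C_trough) / k = ln(26.2/7.22) / 0.5850 = 1.289 / 0.5850 = 2.203 h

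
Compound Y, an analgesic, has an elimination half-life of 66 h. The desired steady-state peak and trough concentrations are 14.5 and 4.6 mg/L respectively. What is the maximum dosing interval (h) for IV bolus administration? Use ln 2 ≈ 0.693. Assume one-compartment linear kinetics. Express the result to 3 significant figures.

k = 0.693 / t½ = 0.693 / 66 = 0.01050 h⁻¹
Between IV bolus doses, concentration decays as C = C₀·e^(−kτ), so C_peak/C_trough = e^(kτ).
τ_max = ln(C_peak/C_trough) / k = ln(14.5/4.6) / 0.01050 = 1.148 / 0.01050 = 109.3 h

109 h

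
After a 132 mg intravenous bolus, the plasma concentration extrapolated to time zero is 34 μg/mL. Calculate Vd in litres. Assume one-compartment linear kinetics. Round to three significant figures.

Immediately after an IV bolus, C₀ = Dose / Vd, so Vd = Dose / C₀.
Vd = 132 / 34 = 3.882 L

3.88 L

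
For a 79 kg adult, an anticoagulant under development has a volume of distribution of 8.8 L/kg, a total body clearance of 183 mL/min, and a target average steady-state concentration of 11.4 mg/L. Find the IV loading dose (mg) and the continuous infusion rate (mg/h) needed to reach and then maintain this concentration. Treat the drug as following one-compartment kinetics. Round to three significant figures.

Total Vd = 8.8 × 79 = 695.2 L
Loading dose = Vd × C = 695.2 × 11.4 = 7925 mg
CL = 183 mL/min × 60/1000 = 10.98 L/h
Maintenance: replace elimination → rate = CL × Css = 10.98 × 11.4 = 125.2 mg/h

(a) 7930 mg; (b) 125 mg/h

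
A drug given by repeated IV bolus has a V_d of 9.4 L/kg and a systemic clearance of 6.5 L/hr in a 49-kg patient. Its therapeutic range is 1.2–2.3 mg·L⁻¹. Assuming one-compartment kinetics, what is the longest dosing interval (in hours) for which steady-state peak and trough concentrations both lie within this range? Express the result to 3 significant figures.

Vd = 9.4 L/kg × 49 kg = 460.6 L
k = CL / Vd = 6.500 / 460.6 = 0.01411 h⁻¹
Between IV bolus doses, concentration decays as C = C₀·e^(−kτ), so C_peak/C_trough = e^(kτ).
τ_max = ln(C_peak/C_trough) / k = ln(2.3/1.2) / 0.01411 = 0.6506 / 0.01411 = 46.11 h

46.1 h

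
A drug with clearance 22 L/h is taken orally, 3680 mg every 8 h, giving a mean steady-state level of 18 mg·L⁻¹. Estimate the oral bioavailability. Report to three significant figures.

F·D/τ = CL·Css at steady state → F = CL·Css·τ / D.
F = 22 × 18 × 8 / 3680 = 0.861

0.861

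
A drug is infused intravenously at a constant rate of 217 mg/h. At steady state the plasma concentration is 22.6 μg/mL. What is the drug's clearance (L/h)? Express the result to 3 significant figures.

9.60 L/h

At steady state, infusion rate = CL × Css, so CL = rate / Css.
CL = 217 / 22.6 = 9.602 L/h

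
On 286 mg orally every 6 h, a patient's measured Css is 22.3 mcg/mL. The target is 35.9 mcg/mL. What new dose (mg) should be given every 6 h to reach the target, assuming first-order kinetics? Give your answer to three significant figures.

With linear kinetics, Css is proportional to dose rate (D/τ) at fixed clearance.
D₂ = D₁ × (Css,target / Css,current) = 286 × 35.9/22.3 = 460.4 mg

460 mg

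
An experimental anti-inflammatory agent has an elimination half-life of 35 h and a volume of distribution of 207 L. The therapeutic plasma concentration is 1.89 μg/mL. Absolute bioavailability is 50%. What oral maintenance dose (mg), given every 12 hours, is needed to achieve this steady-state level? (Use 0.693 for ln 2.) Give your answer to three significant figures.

k = 0.693/35 = 0.01980 h⁻¹, so CL = k·Vd = 0.01980 × 207.0 = 4.099 L/h
D = CL × Css × τ / F = 4.099 × 1.89 × 12 / 0.5 = 185.9 mg

186 mg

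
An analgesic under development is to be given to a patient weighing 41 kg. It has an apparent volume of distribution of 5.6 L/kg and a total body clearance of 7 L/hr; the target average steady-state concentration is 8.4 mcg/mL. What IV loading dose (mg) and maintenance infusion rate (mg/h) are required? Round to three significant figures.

(a) 1930 mg; (b) 58.8 mg/h

Vd = 5.6 L/kg × 41 kg = 229.6 L
Loading: fill Vd to C_target → 229.6 L × 8.4 mg/L = 1929 mg
Infusion rate = 7.000 L/h × 8.4 mg/L = 58.80 mg/h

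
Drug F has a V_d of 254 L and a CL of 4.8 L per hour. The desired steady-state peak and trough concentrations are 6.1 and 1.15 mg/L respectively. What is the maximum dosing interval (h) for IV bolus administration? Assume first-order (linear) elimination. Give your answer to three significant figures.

k = CL / Vd = 4.800 / 254.0 = 0.01890 h⁻¹
Between IV bolus doses, concentration decays as C = C₀·e^(−kτ), so C_peak/C_trough = e^(kτ).
τ_max = ln(C_peak/C_trough) / k = ln(6.1/1.15) / 0.01890 = 1.669 / 0.01890 = 88.31 h

88.3 h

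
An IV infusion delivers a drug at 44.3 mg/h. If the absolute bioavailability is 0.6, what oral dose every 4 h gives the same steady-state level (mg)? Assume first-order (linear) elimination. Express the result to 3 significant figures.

295 mg

To maintain the same Css, the systemic dosing rate must be unchanged: F·D/τ = infusion rate.
D = rate × τ / F = 44.3 × 4 / 0.6 = 295.3 mg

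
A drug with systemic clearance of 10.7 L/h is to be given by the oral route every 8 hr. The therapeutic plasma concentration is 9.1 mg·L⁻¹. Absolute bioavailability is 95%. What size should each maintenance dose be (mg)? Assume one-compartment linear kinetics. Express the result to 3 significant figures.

820 mg

D = CL × Css × τ / F = 10.70 × 9.1 × 8 / 0.95 = 820.0 mg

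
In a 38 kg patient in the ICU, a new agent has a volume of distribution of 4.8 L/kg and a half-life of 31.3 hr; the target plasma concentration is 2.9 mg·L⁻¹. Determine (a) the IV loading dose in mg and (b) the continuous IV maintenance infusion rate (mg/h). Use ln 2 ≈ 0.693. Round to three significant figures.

(a) 529 mg; (b) 11.7 mg/h

Vd(total) = 38 kg × 4.8 L/kg = 182.4 L
LD = Vd × C = 182.4 × 2.9 = 529.0 mg
CL = 0.693 × Vd / t½ = 0.693 × 182.4 / 31.3 = 4.038 L/h
Infusion rate = CL × Css = 4.038 × 2.9 = 11.71 mg/h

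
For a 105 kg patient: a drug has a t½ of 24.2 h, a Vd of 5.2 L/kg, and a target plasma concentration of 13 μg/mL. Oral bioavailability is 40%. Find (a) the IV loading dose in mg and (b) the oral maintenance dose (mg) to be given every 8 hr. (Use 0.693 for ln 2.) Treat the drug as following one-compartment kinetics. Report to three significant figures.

(a) 7100 mg; (b) 4070 mg

Total Vd = 5.2 × 105 = 546.0 L
LD = Vd × C = 546.0 × 13 = 7098 mg
CL = 0.693 × Vd / t½ = 0.693 × 546.0 / 24.2 = 15.64 L/h
D = CL × Css × τ / F = 15.64 × 13 × 8 / 0.4 = 4066 mg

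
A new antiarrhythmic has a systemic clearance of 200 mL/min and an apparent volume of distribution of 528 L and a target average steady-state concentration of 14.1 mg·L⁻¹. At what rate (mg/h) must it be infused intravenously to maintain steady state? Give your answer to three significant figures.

CL = 200 mL/min × 60/1000 = 12.00 L/h
R₀ = 12.00 × 14.1 = 169.2 mg/h

169 mg/h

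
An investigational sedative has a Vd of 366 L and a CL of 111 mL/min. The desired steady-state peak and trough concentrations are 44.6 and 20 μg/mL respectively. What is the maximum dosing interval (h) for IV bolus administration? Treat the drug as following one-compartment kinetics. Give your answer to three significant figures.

CL = 111 mL/min = 111 × 0.06 = 6.660 L/h
k = CL / Vd = 6.660 / 366.0 = 0.01820 h⁻¹
Between IV bolus doses, concentration decays as C = C₀·e^(−kτ), so C_peak/C_trough = e^(kτ).
τ_max = ln(C_peak/C_trough) / k = ln(44.6/20) / 0.01820 = 0.8020 / 0.01820 = 44.07 h

44.1 h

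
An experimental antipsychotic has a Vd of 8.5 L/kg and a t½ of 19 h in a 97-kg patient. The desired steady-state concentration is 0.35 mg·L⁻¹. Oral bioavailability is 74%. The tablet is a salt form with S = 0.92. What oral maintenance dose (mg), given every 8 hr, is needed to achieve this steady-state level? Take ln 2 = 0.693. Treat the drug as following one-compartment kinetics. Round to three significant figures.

124 mg

Vd = 8.5 L/kg × 97 kg = 824.5 L
CL = ln 2 · Vd / t½ = 0.693 × 824.5 / 19 = 30.07 L/h
D = CL × Css × τ / F / S = 30.07 × 0.35 × 8 / 0.74 / 0.92 = 123.7 mg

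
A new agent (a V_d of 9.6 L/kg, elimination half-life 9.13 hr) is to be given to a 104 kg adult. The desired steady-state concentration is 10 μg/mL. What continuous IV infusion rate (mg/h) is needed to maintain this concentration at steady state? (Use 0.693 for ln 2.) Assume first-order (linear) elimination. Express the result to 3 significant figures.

758 mg/h

Total Vd = 9.6 × 104 = 998.4 L
CL = 0.693 × Vd / t½ = 0.693 × 998.4 / 9.13 = 75.78 L/h
Infusion rate = CL × Css = 75.78 × 10 = 757.8 mg/h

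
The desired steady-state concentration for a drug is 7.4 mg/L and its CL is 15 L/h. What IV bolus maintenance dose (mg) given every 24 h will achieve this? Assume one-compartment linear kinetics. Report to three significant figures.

2660 mg

At steady state, dose per interval replaces the amount cleared in that interval: D/τ = CL·Css.
D = CL × Css × τ = 15.00 × 7.4 × 24 = 2664 mg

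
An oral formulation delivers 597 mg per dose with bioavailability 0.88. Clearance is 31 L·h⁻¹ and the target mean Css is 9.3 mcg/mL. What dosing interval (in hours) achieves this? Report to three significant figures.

1.82 h

F·D/τ = CL·Css → τ = F·D / (CL·Css).
τ = 0.88 × 597 / (31 × 9.3) = 1.822 h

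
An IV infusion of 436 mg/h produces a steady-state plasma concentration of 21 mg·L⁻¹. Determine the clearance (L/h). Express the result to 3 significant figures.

20.8 L/h

At steady state, infusion rate = CL × Css, so CL = rate / Css.
CL = 436 / 21 = 20.76 L/h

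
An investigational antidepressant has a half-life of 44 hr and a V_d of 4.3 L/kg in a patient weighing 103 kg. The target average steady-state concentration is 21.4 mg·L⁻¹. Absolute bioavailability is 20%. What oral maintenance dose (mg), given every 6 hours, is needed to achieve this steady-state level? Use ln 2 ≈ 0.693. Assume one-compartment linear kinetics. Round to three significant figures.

Vd = 4.3 L/kg × 103 kg = 442.9 L
CL = 0.693 × Vd / t½ = 0.693 × 442.9 / 44 = 6.976 L/h
D = CL × Css × τ / F = 6.976 × 21.4 × 6 / 0.2 = 4479 mg

4480 mg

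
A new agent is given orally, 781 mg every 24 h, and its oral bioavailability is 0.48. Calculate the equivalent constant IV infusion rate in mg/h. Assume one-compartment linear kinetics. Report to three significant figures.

Equivalent systemic input: infusion rate = F·D/τ.
Rate = 0.48 × 781 / 24 = 15.62 mg/h

15.6 mg/h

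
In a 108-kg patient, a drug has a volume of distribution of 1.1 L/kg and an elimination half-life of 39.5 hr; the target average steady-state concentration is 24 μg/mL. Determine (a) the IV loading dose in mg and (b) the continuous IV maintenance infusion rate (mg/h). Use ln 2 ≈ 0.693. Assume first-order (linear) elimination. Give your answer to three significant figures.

(a) 2850 mg; (b) 50.0 mg/h

Vd = 1.1 L/kg × 108 kg = 118.8 L
LD = Vd × C = 118.8 × 24 = 2851 mg
CL = 0.693 × Vd / t½ = 0.693 × 118.8 / 39.5 = 2.084 L/h
Infusion rate = CL × Css = 2.084 × 24 = 50.02 mg/h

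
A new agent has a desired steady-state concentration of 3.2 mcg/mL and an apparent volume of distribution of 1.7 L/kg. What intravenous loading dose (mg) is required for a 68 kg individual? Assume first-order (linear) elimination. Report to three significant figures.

370 mg

Vd(total) = 68 kg × 1.7 L/kg = 115.6 L
LD = Vd × C = 115.6 × 3.200 = 369.9 mg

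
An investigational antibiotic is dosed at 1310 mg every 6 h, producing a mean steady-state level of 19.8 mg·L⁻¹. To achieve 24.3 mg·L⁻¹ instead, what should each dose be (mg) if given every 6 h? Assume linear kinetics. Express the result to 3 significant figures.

1610 mg

For first-order elimination, Css ∝ F·D/(CL·τ); F and CL are unchanged, so Css ∝ D/τ.
D₂ = D₁ × (Css,target / Css,current) = 1310 × 24.3/19.8 = 1608 mg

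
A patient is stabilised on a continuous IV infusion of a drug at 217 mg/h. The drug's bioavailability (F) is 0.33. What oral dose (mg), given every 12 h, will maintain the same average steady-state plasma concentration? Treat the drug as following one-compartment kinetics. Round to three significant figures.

7890 mg

To maintain the same Css, the systemic dosing rate must be unchanged: F·D/τ = infusion rate.
D = rate × τ / F = 217 × 12 / 0.33 = 7891 mg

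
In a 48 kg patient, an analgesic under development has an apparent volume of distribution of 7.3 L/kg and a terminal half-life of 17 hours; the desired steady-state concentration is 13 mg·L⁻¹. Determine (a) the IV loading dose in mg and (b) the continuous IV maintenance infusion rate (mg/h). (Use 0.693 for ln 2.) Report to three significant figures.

(a) 4560 mg; (b) 186 mg/h

Vd(total) = 48 kg × 7.3 L/kg = 350.4 L
LD = Vd × C = 350.4 × 13 = 4555 mg
CL = 0.693 × Vd / t½ = 0.693 × 350.4 / 17 = 14.28 L/h
Infusion rate = CL × Css = 14.28 × 13 = 185.6 mg/h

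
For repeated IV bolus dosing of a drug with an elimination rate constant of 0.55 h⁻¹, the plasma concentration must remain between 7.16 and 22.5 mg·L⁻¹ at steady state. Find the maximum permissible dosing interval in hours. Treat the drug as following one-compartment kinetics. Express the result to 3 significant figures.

Between IV bolus doses, concentration decays as C = C₀·e^(−kτ), so C_peak/C_trough = e^(kτ).
τ_max = ln(C_peak/C_trough) / k = ln(22.5/7.16) / 0.5500 = 1.145 / 0.5500 = 2.082 h

2.08 h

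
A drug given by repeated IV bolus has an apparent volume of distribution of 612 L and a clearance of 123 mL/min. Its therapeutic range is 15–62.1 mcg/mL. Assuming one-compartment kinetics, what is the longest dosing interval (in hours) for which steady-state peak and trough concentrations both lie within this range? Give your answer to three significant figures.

118 h

CL = 123 mL/min × 60/1000 = 7.380 L/h
k = CL / Vd = 7.380 / 612.0 = 0.01206 h⁻¹
Between IV bolus doses, concentration decays as C = C₀·e^(−kτ), so C_peak/C_trough = e^(kτ).
τ_max = ln(C_peak/C_trough) / k = ln(62.1/15) / 0.01206 = 1.421 / 0.01206 = 117.8 h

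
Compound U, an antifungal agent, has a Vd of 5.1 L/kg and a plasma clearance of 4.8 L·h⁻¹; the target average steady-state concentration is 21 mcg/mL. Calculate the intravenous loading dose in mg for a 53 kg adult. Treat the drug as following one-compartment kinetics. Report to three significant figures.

5680 mg

Vd = 5.1 L/kg × 53 kg = 270.3 L
Loading dose depends on Vd (not clearance): it fills the distribution volume.
LD = Vd × C = 270.3 × 21.00 = 5676 mg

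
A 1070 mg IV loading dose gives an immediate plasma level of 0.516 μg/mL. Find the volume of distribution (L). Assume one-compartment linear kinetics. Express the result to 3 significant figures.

Immediately after an IV bolus, C₀ = Dose / Vd, so Vd = Dose / C₀.
Vd = 1070 / 0.516 = 2074 L

2070 L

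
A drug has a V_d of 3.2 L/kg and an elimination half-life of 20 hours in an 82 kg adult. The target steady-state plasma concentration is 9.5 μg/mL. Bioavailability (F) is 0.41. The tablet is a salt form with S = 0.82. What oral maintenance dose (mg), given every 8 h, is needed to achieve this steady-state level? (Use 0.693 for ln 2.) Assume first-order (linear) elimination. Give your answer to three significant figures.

Vd = 3.2 L/kg × 82 kg = 262.4 L
CL = ln 2 · Vd / t½ = 0.693 × 262.4 / 20 = 9.092 L/h
D = CL × Css × τ / F / S = 9.092 × 9.5 × 8 / 0.41 / 0.82 = 2055 mg

2060 mg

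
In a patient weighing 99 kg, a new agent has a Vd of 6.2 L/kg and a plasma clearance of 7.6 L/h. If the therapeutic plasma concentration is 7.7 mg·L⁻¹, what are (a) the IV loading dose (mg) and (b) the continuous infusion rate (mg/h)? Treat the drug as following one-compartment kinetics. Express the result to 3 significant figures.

Total Vd = 6.2 × 99 = 613.8 L
Loading dose = Vd × C = 613.8 × 7.7 = 4726 mg
Maintenance infusion rate = CL × Css = 7.600 × 7.7 = 58.52 mg/h

(a) 4730 mg; (b) 58.5 mg/h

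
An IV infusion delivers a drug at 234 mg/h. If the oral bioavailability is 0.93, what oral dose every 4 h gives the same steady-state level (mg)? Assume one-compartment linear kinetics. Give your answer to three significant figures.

To maintain the same Css, the systemic dosing rate must be unchanged: F·D/τ = infusion rate.
D = rate × τ / F = 234 × 4 / 0.93 = 1006 mg

1010 mg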